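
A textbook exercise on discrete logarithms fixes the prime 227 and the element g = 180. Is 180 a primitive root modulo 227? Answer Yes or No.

Yes

φ(227) = 227 − 1 = 226 = 2 · 113.
It suffices to check that the order of 180 is not a proper divisor of 226: compute 180^(226/q) for q ∈ {2, 113}.
180^113 ≡ 226 (mod 227)  [q = 2: ≢ 1 ✓]
180^2 ≡ 166 (mod 227)  [q = 113: ≢ 1 ✓]
All checks pass, so 180 has order 226 and is a primitive root modulo 227.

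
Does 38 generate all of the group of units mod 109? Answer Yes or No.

No

φ(109) = 109 − 1 = 108 = 2^2 · 3^3.
Test 38^(108/q) mod 109 for each prime factor q of 108:
38^54 ≡ 1 (mod 109)  [q = 2: ≡ 1 ✗]
38^36 ≡ 1 (mod 109)  [q = 3: ≡ 1 ✗]
38^54 ≡ 1 shows ord(38) | 54, strictly less than φ(109); not a primitive root.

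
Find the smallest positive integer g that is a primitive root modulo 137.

3

φ(137) = 137 − 1 = 136 = 2^3 · 17.
g is a primitive root iff g^(136/q) ≢ 1 (mod 137) for each prime q ∈ {2, 17}.
g = 2: 2^68 ≡ 1 — hits 1, so not a primitive root.
g = 3: 3^68 ≡ 136; 3^8 ≡ 122 — none is 1, so 3 is a primitive root.
So 3 is the smallest generator of (Z/137Z)^×.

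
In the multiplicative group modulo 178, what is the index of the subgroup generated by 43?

1

By Lagrange's theorem, ord_178(43) divides φ(178) = φ(2)·φ(89) = 1·88 = 88 = 2^3 · 11.
Divisors of 88: 1, 2, 4, 8, 11, 22, 44, 88.
Evaluate successive powers at the divisors of 88:
43^1 ≡ 43
43^2 ≡ 69
43^4 ≡ 133
43^8 ≡ 67
43^11 ≡ 141
43^22 ≡ 123
43^44 ≡ 177
43^88 ≡ 1
So ord_178(43) = 88, hence |⟨43⟩| = 88.
Index = |(Z/178Z)^×| / |⟨43⟩| = 88 / 88 = 1.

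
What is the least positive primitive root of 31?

3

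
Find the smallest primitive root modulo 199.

3

φ(199) = 199 − 1 = 198 = 2 · 3^2 · 11.
Test candidates g = 2, 3, … against the prime factors q ∈ {2, 3, 11} of φ(199): g is a generator iff g^(198/q) ≢ 1 for every such q.
g = 2: 2^99 ≡ 1 — hits 1, so not a primitive root.
g = 3: 3^99 ≡ 198; 3^66 ≡ 106; 3^18 ≡ 125 — none is 1, so 3 is a primitive root.
Hence the least primitive root of 199 is 3.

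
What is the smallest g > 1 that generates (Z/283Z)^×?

3

φ(283) = 283 − 1 = 282 = 2 · 3 · 47.
Test candidates g = 2, 3, … against the prime factors q ∈ {2, 3, 47} of φ(283): g is a generator iff g^(282/q) ≢ 1 for every such q.
g = 2: 2^141 ≡ 282; 2^94 ≡ 1 — hits 1, so not a primitive root.
g = 3: 3^141 ≡ 282; 3^94 ≡ 238; 3^6 ≡ 163 — none is 1, so 3 is a primitive root.
So 3 is the smallest generator of (Z/283Z)^×.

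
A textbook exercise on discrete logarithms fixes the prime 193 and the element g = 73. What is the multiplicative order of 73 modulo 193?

Since 73 ∈ (Z/193Z)^×, its order divides φ(193) = 193 − 1 = 192 = 2^6 · 3.
Divisors of 192: 1, 2, 3, 4, 6, 8, 12, 16, 24, 32, 48, 64, 96, 192.
Compute 73^d (mod 193) for the divisors d until we hit 1:
73^1 ≡ 73 (mod 193)
73^2 ≡ 118 (mod 193)
73^3 ≡ 122 (mod 193)
73^4 ≡ 28 (mod 193)
73^6 ≡ 23 (mod 193)
73^8 ≡ 12 (mod 193)
73^12 ≡ 143 (mod 193)
73^16 ≡ 144 (mod 193)
73^24 ≡ 184 (mod 193)
73^32 ≡ 85 (mod 193)
73^48 ≡ 81 (mod 193)
73^64 ≡ 84 (mod 193)
73^96 ≡ 192 (mod 193)
73^192 ≡ 1 (mod 193) ✓
So ord_193(73) = 192.

192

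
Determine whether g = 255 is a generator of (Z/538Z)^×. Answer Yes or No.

φ(538) = φ(2)·φ(269) = 1·268 = 268 = 2^2 · 67.
An element g generates (Z/538Z)^× iff g^(268/q) ≢ 1 (mod 538) for each prime q ∈ {2, 67}.
255^134 ≡ 1 (mod 538)  [q = 2: ≡ 1 ✗]
255^4 ≡ 487 (mod 538)  [q = 67: ≢ 1 ✓]
The check at q = 2 fails, so 255 generates a proper subgroup.

No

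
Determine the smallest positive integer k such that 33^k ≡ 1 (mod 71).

70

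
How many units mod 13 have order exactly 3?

2

φ(13) = 13 − 1 = 12 = 2^2 · 3.
(Z/13Z)^× is cyclic (|G| = 12); a cyclic group of order m has exactly φ(d) elements of each order d | m, and none otherwise.
3 | 12, and φ(3) = 3 − 1 = 2.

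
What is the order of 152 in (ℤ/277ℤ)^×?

ord(152) | φ(277) = 277 − 1 = 276 = 2^2 · 3 · 23.
Divisors of 276: 1, 2, 3, 4, 6, 12, 23, 46, 69, 92, 138, 276.
Evaluate successive powers at the divisors of 276:
152^1 ≡ 152 (mod 277)
152^2 ≡ 113 (mod 277)
152^3 ≡ 2 (mod 277)
152^4 ≡ 27 (mod 277)
152^6 ≡ 4 (mod 277)
152^12 ≡ 16 (mod 277)
152^23 ≡ 60 (mod 277)
152^46 ≡ 276 (mod 277)
152^69 ≡ 217 (mod 277)
152^92 ≡ 1 (mod 277) ✓
So ord_277(152) = 92.

92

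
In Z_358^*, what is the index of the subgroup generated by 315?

1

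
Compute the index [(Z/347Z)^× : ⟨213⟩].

Since 213 ∈ (Z/347Z)^×, its order divides φ(347) = 347 − 1 = 346 = 2 · 173.
Divisors of 346: 1, 2, 173, 346.
Compute 213^d (mod 347) for the divisors d until we hit 1:
213^1 ≡ 213 (mod 347)
213^2 ≡ 259 (mod 347)
213^173 ≡ 1 (mod 347) ✓
So ord_347(213) = 173, hence |⟨213⟩| = 173.
Index = |(Z/347Z)^×| / |⟨213⟩| = 346 / 173 = 2.

2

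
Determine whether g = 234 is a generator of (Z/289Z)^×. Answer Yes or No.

No

φ(289) = φ(17^2) = 17·(17−1) = 272 = 2^4 · 17.
234 is a primitive root mod 289 iff 234^(φ(289)/q) ≢ 1 for every prime q | φ(289), i.e. q ∈ {2, 17}.
234^136 ≡ 1 (mod 289)  [q = 2: ≡ 1 ✗]
234^16 ≡ 69 (mod 289)  [q = 17: ≢ 1 ✓]
The check at q = 2 fails, so 234 generates a proper subgroup.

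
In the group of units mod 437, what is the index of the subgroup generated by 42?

The order of 42 must divide φ(437) = φ(19·23) = (19−1)·(23−1) = 18·22 = 396 = 2^2 · 3^2 · 11.
Divisors of 396: 1, 2, 3, 4, 6, 9, 11, 12, 18, 22, 33, 36, 44, 66, 99, 132, 198, 396.
Test each divisor d:
42^1 ≡ 42
42^2 ≡ 16
42^3 ≡ 235
42^4 ≡ 256
42^6 ≡ 163
42^9 ≡ 286
42^11 ≡ 206
42^12 ≡ 349
42^18 ≡ 77
42^22 ≡ 47
42^33 ≡ 68
42^36 ≡ 248
42^44 ≡ 24
42^66 ≡ 254
42^99 ≡ 229
42^132 ≡ 277
42^198 ≡ 1
Thus |⟨42⟩| = ord(42) = 198.
The index is φ(437) / ord(42) = 396 / 198 = 2.

2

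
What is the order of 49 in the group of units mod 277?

69

Since 49 ∈ (Z/277Z)^×, its order divides φ(277) = 277 − 1 = 276 = 2^2 · 3 · 23.
Divisors of 276: 1, 2, 3, 4, 6, 12, 23, 46, 69, 92, 138, 276.
Test each divisor d:
49^1 ≡ 49 (mod 277)
49^2 ≡ 185 (mod 277)
49^3 ≡ 201 (mod 277)
49^4 ≡ 154 (mod 277)
49^6 ≡ 236 (mod 277)
49^12 ≡ 19 (mod 277)
49^23 ≡ 160 (mod 277)
49^46 ≡ 116 (mod 277)
49^69 ≡ 1 (mod 277) ✓
Therefore the multiplicative order of 49 modulo 277 is 69.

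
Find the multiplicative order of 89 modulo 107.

53

By Lagrange's theorem, ord_107(89) divides φ(107) = 107 − 1 = 106 = 2 · 53.
Divisors of 106: 1, 2, 53, 106.
Check 89^d mod 107 for each divisor in increasing order:
89^1 ≡ 89 (mod 107)
89^2 ≡ 3 (mod 107)
89^53 ≡ 1 (mod 107) ✓
So ord_107(89) = 53.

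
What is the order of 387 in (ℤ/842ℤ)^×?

60

The order of 387 must divide φ(842) = φ(2)·φ(421) = 1·420 = 420 = 2^2 · 3 · 5 · 7.
Divisors of 420: 1, 2, 3, 4, 5, 6, 7, 10, 12, 14, 15, 20, 21, 28, 30, 35, 42, 60, 70, 84, 105, 140, 210, 420.
Check 387^d mod 842 for each divisor in increasing order:
387^1 ≡ 387 (mod 842)
387^2 ≡ 735 (mod 842)
387^3 ≡ 691 (mod 842)
387^4 ≡ 503 (mod 842)
387^5 ≡ 159 (mod 842)
387^6 ≡ 67 (mod 842)
387^7 ≡ 669 (mod 842)
387^10 ≡ 21 (mod 842)
387^12 ≡ 279 (mod 842)
387^14 ≡ 459 (mod 842)
387^15 ≡ 813 (mod 842)
387^20 ≡ 441 (mod 842)
387^21 ≡ 583 (mod 842)
387^28 ≡ 181 (mod 842)
387^30 ≡ 841 (mod 842)
387^35 ≡ 683 (mod 842)
387^42 ≡ 563 (mod 842)
387^60 ≡ 1 (mod 842) ✓
The smallest such exponent is 60, so the order of 387 is 60.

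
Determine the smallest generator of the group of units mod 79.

φ(79) = 79 − 1 = 78 = 2 · 3 · 13.
g is a primitive root iff g^(78/q) ≢ 1 (mod 79) for each prime q ∈ {2, 3, 13}.
g = 2: 2^39 ≡ 1 — hits 1, so not a primitive root.
g = 3: 3^39 ≡ 78; 3^26 ≡ 23; 3^6 ≡ 18 — none is 1, so 3 is a primitive root.
So 3 is the smallest generator of (Z/79Z)^×.

3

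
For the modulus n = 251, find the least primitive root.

φ(251) = 251 − 1 = 250 = 2 · 5^3.
g is a primitive root iff g^(250/q) ≢ 1 (mod 251) for each prime q ∈ {2, 5}.
g = 2: 2^125 ≡ 250; 2^50 ≡ 1 — hits 1, so not a primitive root.
g = 3: 3^125 ≡ 1 — hits 1, so not a primitive root.
g = 4: 4^125 ≡ 1 — hits 1, so not a primitive root.
g = 5: 5^125 ≡ 1 — hits 1, so not a primitive root.
g = 6: 6^125 ≡ 250; 6^50 ≡ 219 — none is 1, so 6 is a primitive root.
Hence the least primitive root of 251 is 6.

6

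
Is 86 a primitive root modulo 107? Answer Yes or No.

φ(107) = 107 − 1 = 106 = 2 · 53.
An element g generates (Z/107Z)^× iff g^(106/q) ≢ 1 (mod 107) for each prime q ∈ {2, 53}.
86^53 ≡ 1 (mod 107)  [q = 2: ≡ 1 ✗]
86^2 ≡ 13 (mod 107)  [q = 53: ≢ 1 ✓]
86^53 ≡ 1 shows ord(86) | 53, strictly less than φ(107); not a primitive root.

No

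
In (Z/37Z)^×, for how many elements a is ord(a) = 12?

4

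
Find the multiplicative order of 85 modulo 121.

ord(85) | φ(121) = φ(11^2) = 11·(11−1) = 110 = 2 · 5 · 11.
Divisors of 110: 1, 2, 5, 10, 11, 22, 55, 110.
Check 85^d mod 121 for each divisor in increasing order:
85^1 ≡ 85
85^2 ≡ 86
85^5 ≡ 65
85^10 ≡ 111
85^11 ≡ 118
85^22 ≡ 9
85^55 ≡ 120
85^110 ≡ 1
The smallest such exponent is 110, so the order of 85 is 110.

110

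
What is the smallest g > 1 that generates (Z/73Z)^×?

φ(73) = 73 − 1 = 72 = 2^3 · 3^2.
g is a primitive root iff g^(72/q) ≢ 1 (mod 73) for each prime q ∈ {2, 3}.
g = 2: 2^36 ≡ 1 — hits 1, so not a primitive root.
g = 3: 3^36 ≡ 1 — hits 1, so not a primitive root.
g = 4: 4^36 ≡ 1 — hits 1, so not a primitive root.
g = 5: 5^36 ≡ 72; 5^24 ≡ 8 — none is 1, so 5 is a primitive root.
The smallest primitive root modulo 73 is 5.

5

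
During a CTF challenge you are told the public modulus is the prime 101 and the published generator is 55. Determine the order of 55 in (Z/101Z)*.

ord(55) | φ(101) = 101 − 1 = 100 = 2^2 · 5^2.
Divisors of 100: 1, 2, 4, 5, 10, 20, 25, 50, 100.
Compute 55^d (mod 101) for the divisors d until we hit 1:
55^1 ≡ 55 (mod 101)
55^2 ≡ 96 (mod 101)
55^4 ≡ 25 (mod 101)
55^5 ≡ 62 (mod 101)
55^10 ≡ 6 (mod 101)
55^20 ≡ 36 (mod 101)
55^25 ≡ 10 (mod 101)
55^50 ≡ 100 (mod 101)
55^100 ≡ 1 (mod 101) ✓
Hence ord(55) = 100.

100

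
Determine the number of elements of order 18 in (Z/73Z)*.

6

φ(73) = 73 − 1 = 72 = 2^3 · 3^2.
Since (Z/73Z)^× is cyclic of order 72, the number of elements of order d is φ(d) when d | 72 and 0 otherwise.
18 = 2 · 3^2 divides 72, and φ(18) = 6.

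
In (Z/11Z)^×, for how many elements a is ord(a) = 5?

φ(11) = 11 − 1 = 10 = 2 · 5.
(Z/11Z)^× is cyclic (|G| = 10); a cyclic group of order m has exactly φ(d) elements of each order d | m, and none otherwise.
5 | 10, and φ(5) = 5 − 1 = 4.

4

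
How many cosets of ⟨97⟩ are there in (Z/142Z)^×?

The order of 97 must divide φ(142) = φ(2)·φ(71) = 1·70 = 70 = 2 · 5 · 7.
Divisors of 70: 1, 2, 5, 7, 10, 14, 35, 70.
Check 97^d mod 142 for each divisor in increasing order:
97^1 ≡ 97
97^2 ≡ 37
97^5 ≡ 23
97^7 ≡ 141
97^10 ≡ 103
97^14 ≡ 1
So ord_142(97) = 14, hence |⟨97⟩| = 14.
[(Z/142Z)^× : ⟨97⟩] = 70/14 = 5.

5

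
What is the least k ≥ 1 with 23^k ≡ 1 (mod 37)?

12

The order of 23 must divide φ(37) = 37 − 1 = 36 = 2^2 · 3^2.
Divisors of 36: 1, 2, 3, 4, 6, 9, 12, 18, 36.
Test each divisor d:
23^1 ≡ 23 (mod 37)
23^2 ≡ 11 (mod 37)
23^3 ≡ 31 (mod 37)
23^4 ≡ 10 (mod 37)
23^6 ≡ 36 (mod 37)
23^9 ≡ 6 (mod 37)
23^12 ≡ 1 (mod 37) ✓
Therefore the multiplicative order of 23 modulo 37 is 12.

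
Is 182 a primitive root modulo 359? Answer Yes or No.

No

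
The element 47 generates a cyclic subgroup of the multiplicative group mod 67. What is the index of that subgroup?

The order of 47 must divide φ(67) = 67 − 1 = 66 = 2 · 3 · 11.
Divisors of 66: 1, 2, 3, 6, 11, 22, 33, 66.
Test each divisor d:
47^1 ≡ 47 (mod 67)
47^2 ≡ 65 (mod 67)
47^3 ≡ 40 (mod 67)
47^6 ≡ 59 (mod 67)
47^11 ≡ 37 (mod 67)
47^22 ≡ 29 (mod 67)
47^33 ≡ 1 (mod 67) ✓
Thus |⟨47⟩| = ord(47) = 33.
The index is φ(67) / ord(47) = 66 / 33 = 2.

2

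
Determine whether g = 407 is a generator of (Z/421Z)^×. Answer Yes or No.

φ(421) = 421 − 1 = 420 = 2^2 · 3 · 5 · 7.
It suffices to check that the order of 407 is not a proper divisor of 420: compute 407^(420/q) for q ∈ {2, 3, 5, 7}.
407^210 ≡ 420 (mod 421)  [q = 2: ≢ 1 ✓]
407^140 ≡ 400 (mod 421)  [q = 3: ≢ 1 ✓]
407^84 ≡ 377 (mod 421)  [q = 5: ≢ 1 ✓]
407^60 ≡ 385 (mod 421)  [q = 7: ≢ 1 ✓]
All checks pass, so 407 has order 420 and is a primitive root modulo 421.

Yes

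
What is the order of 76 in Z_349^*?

By Lagrange's theorem, ord_349(76) divides φ(349) = 349 − 1 = 348 = 2^2 · 3 · 29.
Divisors of 348: 1, 2, 3, 4, 6, 12, 29, 58, 87, 116, 174, 348.
Test each divisor d:
76^1 ≡ 76
76^2 ≡ 192
76^3 ≡ 283
76^4 ≡ 219
76^6 ≡ 168
76^12 ≡ 304
76^29 ≡ 123
76^58 ≡ 122
76^87 ≡ 348
76^116 ≡ 226
76^174 ≡ 1
Hence ord(76) = 174.

174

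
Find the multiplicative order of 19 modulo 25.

10

Since 19 ∈ (Z/25Z)^×, its order divides φ(25) = φ(5^2) = 5·(5−1) = 20 = 2^2 · 5.
Divisors of 20: 1, 2, 4, 5, 10, 20.
Evaluate successive powers at the divisors of 20:
19^1 ≡ 19
19^2 ≡ 11
19^4 ≡ 21
19^5 ≡ 24
19^10 ≡ 1
The smallest such exponent is 10, so the order of 19 is 10.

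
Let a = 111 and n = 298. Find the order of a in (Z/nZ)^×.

148

The order of 111 must divide φ(298) = φ(2)·φ(149) = 1·148 = 148 = 2^2 · 37.
Divisors of 148: 1, 2, 4, 37, 74, 148.
Compute 111^d (mod 298) for the divisors d until we hit 1:
111^1 ≡ 111
111^2 ≡ 103
111^4 ≡ 179
111^37 ≡ 193
111^74 ≡ 297
111^148 ≡ 1
The smallest such exponent is 148, so the order of 111 is 148.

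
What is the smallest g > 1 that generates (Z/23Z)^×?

5

φ(23) = 23 − 1 = 22 = 2 · 11.
Test candidates g = 2, 3, … against the prime factors q ∈ {2, 11} of φ(23): g is a generator iff g^(22/q) ≢ 1 for every such q.
g = 2: 2^11 ≡ 1 — hits 1, so not a primitive root.
g = 3: 3^11 ≡ 1 — hits 1, so not a primitive root.
g = 4: 4^11 ≡ 1 — hits 1, so not a primitive root.
g = 5: 5^11 ≡ 22; 5^2 ≡ 2 — none is 1, so 5 is a primitive root.
The smallest primitive root modulo 23 is 5.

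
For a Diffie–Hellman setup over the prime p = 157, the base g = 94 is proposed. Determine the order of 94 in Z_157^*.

156

ord(94) | φ(157) = 157 − 1 = 156 = 2^2 · 3 · 13.
Divisors of 156: 1, 2, 3, 4, 6, 12, 13, 26, 39, 52, 78, 156.
Check 94^d mod 157 for each divisor in increasing order:
94^1 ≡ 94 (mod 157)
94^2 ≡ 44 (mod 157)
94^3 ≡ 54 (mod 157)
94^4 ≡ 52 (mod 157)
94^6 ≡ 90 (mod 157)
94^12 ≡ 93 (mod 157)
94^13 ≡ 107 (mod 157)
94^26 ≡ 145 (mod 157)
94^39 ≡ 129 (mod 157)
94^52 ≡ 144 (mod 157)
94^78 ≡ 156 (mod 157)
94^156 ≡ 1 (mod 157) ✓
So ord_157(94) = 156.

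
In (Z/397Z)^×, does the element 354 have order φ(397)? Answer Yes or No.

No

φ(397) = 397 − 1 = 396 = 2^2 · 3^2 · 11.
354 is a primitive root mod 397 iff 354^(φ(397)/q) ≢ 1 for every prime q | φ(397), i.e. q ∈ {2, 3, 11}.
354^198 ≡ 1 (mod 397)  [q = 2: ≡ 1 ✗]
354^132 ≡ 1 (mod 397)  [q = 3: ≡ 1 ✗]
354^36 ≡ 290 (mod 397)  [q = 11: ≢ 1 ✓]
Since 354^198 ≡ 1, the order of 354 divides 198 < 396, so 354 is not a primitive root.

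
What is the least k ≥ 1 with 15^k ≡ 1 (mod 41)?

Since 15 ∈ (Z/41Z)^×, its order divides φ(41) = 41 − 1 = 40 = 2^3 · 5.
Divisors of 40: 1, 2, 4, 5, 8, 10, 20, 40.
Compute 15^d (mod 41) for the divisors d until we hit 1:
15^1 ≡ 15
15^2 ≡ 20
15^4 ≡ 31
15^5 ≡ 14
15^8 ≡ 18
15^10 ≡ 32
15^20 ≡ 40
15^40 ≡ 1
Therefore the multiplicative order of 15 modulo 41 is 40.

40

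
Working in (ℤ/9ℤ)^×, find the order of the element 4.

3

By Lagrange's theorem, ord_9(4) divides φ(9) = φ(3^2) = 3·(3−1) = 6 = 2 · 3.
Divisors of 6: 1, 2, 3, 6.
Compute 4^d (mod 9) for the divisors d until we hit 1:
4^1 ≡ 4 (mod 9)
4^2 ≡ 7 (mod 9)
4^3 ≡ 1 (mod 9) ✓
Hence ord(4) = 3.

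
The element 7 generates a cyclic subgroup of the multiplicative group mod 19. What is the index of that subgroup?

Since 7 ∈ (Z/19Z)^×, its order divides φ(19) = 19 − 1 = 18 = 2 · 3^2.
Divisors of 18: 1, 2, 3, 6, 9, 18.
Compute 7^d (mod 19) for the divisors d until we hit 1:
7^1 ≡ 7
7^2 ≡ 11
7^3 ≡ 1
So ord_19(7) = 3, hence |⟨7⟩| = 3.
Index = |(Z/19Z)^×| / |⟨7⟩| = 18 / 3 = 6.

6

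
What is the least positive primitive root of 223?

φ(223) = 223 − 1 = 222 = 2 · 3 · 37.
Test candidates g = 2, 3, … against the prime factors q ∈ {2, 3, 37} of φ(223): g is a generator iff g^(222/q) ≢ 1 for every such q.
g = 2: 2^111 ≡ 1 — hits 1, so not a primitive root.
g = 3: 3^111 ≡ 222; 3^74 ≡ 183; 3^6 ≡ 60 — none is 1, so 3 is a primitive root.
The smallest primitive root modulo 223 is 3.

3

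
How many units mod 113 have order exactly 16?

8

φ(113) = 113 − 1 = 112 = 2^4 · 7.
In a cyclic group of order 112, there are φ(d) elements of order d for each divisor d of 112, and zero for non-divisors.
16 = 2^4 divides 112, and φ(16) = 8.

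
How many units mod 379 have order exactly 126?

36

φ(379) = 379 − 1 = 378 = 2 · 3^3 · 7.
In a cyclic group of order 378, there are φ(d) elements of order d for each divisor d of 378, and zero for non-divisors.
126 = 2 · 3^2 · 7 divides 378, and φ(126) = 36.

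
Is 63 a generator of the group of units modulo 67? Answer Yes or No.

Yes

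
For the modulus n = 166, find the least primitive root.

φ(166) = φ(2)·φ(83) = 1·82 = 82 = 2 · 41.
Test candidates g = 2, 3, … against the prime factors q ∈ {2, 41} of φ(166): g is a generator iff g^(82/q) ≢ 1 for every such q.
g = 2: gcd(2, 166) = 2 > 1, not a unit — skip.
g = 3: 3^41 ≡ 1 — hits 1, so not a primitive root.
g = 4: gcd(4, 166) = 2 > 1, not a unit — skip.
g = 5: 5^41 ≡ 165; 5^2 ≡ 25 — none is 1, so 5 is a primitive root.
The smallest primitive root modulo 166 is 5.

5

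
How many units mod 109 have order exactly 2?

1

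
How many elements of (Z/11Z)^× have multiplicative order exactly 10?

4

φ(11) = 11 − 1 = 10 = 2 · 5.
Since (Z/11Z)^× is cyclic of order 10, the number of elements of order d is φ(d) when d | 10 and 0 otherwise.
10 = 2 · 5 divides 10, and φ(10) = 4.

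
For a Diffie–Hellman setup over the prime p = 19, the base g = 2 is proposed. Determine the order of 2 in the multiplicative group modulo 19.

18

The order of 2 must divide φ(19) = 19 − 1 = 18 = 2 · 3^2.
Divisors of 18: 1, 2, 3, 6, 9, 18.
Evaluate successive powers at the divisors of 18:
2^1 ≡ 2
2^2 ≡ 4
2^3 ≡ 8
2^6 ≡ 7
2^9 ≡ 18
2^18 ≡ 1
So ord_19(2) = 18.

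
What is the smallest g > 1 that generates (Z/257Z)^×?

3

φ(257) = 257 − 1 = 256 = 2^8.
Test candidates g = 2, 3, … against the prime factors q ∈ {2} of φ(257): g is a generator iff g^(256/q) ≢ 1 for every such q.
g = 2: 2^128 ≡ 1 — hits 1, so not a primitive root.
g = 3: 3^128 ≡ 256 — none is 1, so 3 is a primitive root.
So 3 is the smallest generator of (Z/257Z)^×.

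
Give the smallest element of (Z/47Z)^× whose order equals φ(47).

φ(47) = 47 − 1 = 46 = 2 · 23.
g is a primitive root iff g^(46/q) ≢ 1 (mod 47) for each prime q ∈ {2, 23}.
g = 2: 2^23 ≡ 1 — hits 1, so not a primitive root.
g = 3: 3^23 ≡ 1 — hits 1, so not a primitive root.
g = 4: 4^23 ≡ 1 — hits 1, so not a primitive root.
g = 5: 5^23 ≡ 46; 5^2 ≡ 25 — none is 1, so 5 is a primitive root.
Hence the least primitive root of 47 is 5.

5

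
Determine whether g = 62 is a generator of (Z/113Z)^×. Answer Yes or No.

No

φ(113) = 113 − 1 = 112 = 2^4 · 7.
62 is a primitive root mod 113 iff 62^(φ(113)/q) ≢ 1 for every prime q | φ(113), i.e. q ∈ {2, 7}.
62^56 ≡ 1 (mod 113)  [q = 2: ≡ 1 ✗]
62^16 ≡ 30 (mod 113)  [q = 7: ≢ 1 ✓]
Since 62^56 ≡ 1, the order of 62 divides 56 < 112, so 62 is not a primitive root.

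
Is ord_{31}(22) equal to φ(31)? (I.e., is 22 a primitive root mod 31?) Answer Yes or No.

Yes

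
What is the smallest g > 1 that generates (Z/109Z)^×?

6

φ(109) = 109 − 1 = 108 = 2^2 · 3^3.
g is a primitive root iff g^(108/q) ≢ 1 (mod 109) for each prime q ∈ {2, 3}.
g = 2: 2^54 ≡ 108; 2^36 ≡ 1 — hits 1, so not a primitive root.
g = 3: 3^54 ≡ 1 — hits 1, so not a primitive root.
g = 4: 4^54 ≡ 1 — hits 1, so not a primitive root.
g = 5: 5^54 ≡ 1 — hits 1, so not a primitive root.
g = 6: 6^54 ≡ 108; 6^36 ≡ 63 — none is 1, so 6 is a primitive root.
The smallest primitive root modulo 109 is 6.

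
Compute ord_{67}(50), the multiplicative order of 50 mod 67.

66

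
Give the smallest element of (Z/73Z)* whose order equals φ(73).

5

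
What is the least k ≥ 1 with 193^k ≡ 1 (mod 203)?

ord(193) | φ(203) = φ(7·29) = (7−1)·(29−1) = 6·28 = 168 = 2^3 · 3 · 7.
Divisors of 168: 1, 2, 3, 4, 6, 7, 8, 12, 14, 21, 24, 28, 42, 56, 84, 168.
Check 193^d mod 203 for each divisor in increasing order:
193^1 ≡ 193 (mod 203)
193^2 ≡ 100 (mod 203)
193^3 ≡ 15 (mod 203)
193^4 ≡ 53 (mod 203)
193^6 ≡ 22 (mod 203)
193^7 ≡ 186 (mod 203)
193^8 ≡ 170 (mod 203)
193^12 ≡ 78 (mod 203)
193^14 ≡ 86 (mod 203)
193^21 ≡ 162 (mod 203)
193^24 ≡ 197 (mod 203)
193^28 ≡ 88 (mod 203)
193^42 ≡ 57 (mod 203)
193^56 ≡ 30 (mod 203)
193^84 ≡ 1 (mod 203) ✓
Therefore the multiplicative order of 193 modulo 203 is 84.

84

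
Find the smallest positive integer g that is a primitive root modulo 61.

φ(61) = 61 − 1 = 60 = 2^2 · 3 · 5.
g is a primitive root iff g^(60/q) ≢ 1 (mod 61) for each prime q ∈ {2, 3, 5}.
g = 2: 2^30 ≡ 60; 2^20 ≡ 47; 2^12 ≡ 9 — none is 1, so 2 is a primitive root.
Hence the least primitive root of 61 is 2.

2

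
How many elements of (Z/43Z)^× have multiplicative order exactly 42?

φ(43) = 43 − 1 = 42 = 2 · 3 · 7.
In a cyclic group of order 42, there are φ(d) elements of order d for each divisor d of 42, and zero for non-divisors.
42 = 2 · 3 · 7 divides 42, and φ(42) = 12.

12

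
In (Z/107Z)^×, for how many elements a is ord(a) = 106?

φ(107) = 107 − 1 = 106 = 2 · 53.
In a cyclic group of order 106, there are φ(d) elements of order d for each divisor d of 106, and zero for non-divisors.
106 = 2 · 53 divides 106, and φ(106) = 52.

52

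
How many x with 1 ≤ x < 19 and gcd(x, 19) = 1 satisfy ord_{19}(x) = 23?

0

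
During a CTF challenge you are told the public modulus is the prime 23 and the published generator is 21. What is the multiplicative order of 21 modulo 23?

By Lagrange's theorem, ord_23(21) divides φ(23) = 23 − 1 = 22 = 2 · 11.
Divisors of 22: 1, 2, 11, 22.
Compute 21^d (mod 23) for the divisors d until we hit 1:
21^1 ≡ 21 (mod 23)
21^2 ≡ 4 (mod 23)
21^11 ≡ 22 (mod 23)
21^22 ≡ 1 (mod 23) ✓
So ord_23(21) = 22.

22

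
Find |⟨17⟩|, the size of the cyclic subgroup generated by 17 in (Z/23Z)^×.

22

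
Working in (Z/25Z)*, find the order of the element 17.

20

By Lagrange's theorem, ord_25(17) divides φ(25) = φ(5^2) = 5·(5−1) = 20 = 2^2 · 5.
Divisors of 20: 1, 2, 4, 5, 10, 20.
Evaluate successive powers at the divisors of 20:
17^1 ≡ 17
17^2 ≡ 14
17^4 ≡ 21
17^5 ≡ 7
17^10 ≡ 24
17^20 ≡ 1
Therefore the multiplicative order of 17 modulo 25 is 20.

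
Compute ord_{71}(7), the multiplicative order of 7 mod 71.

70

Since 7 ∈ (Z/71Z)^×, its order divides φ(71) = 71 − 1 = 70 = 2 · 5 · 7.
Divisors of 70: 1, 2, 5, 7, 10, 14, 35, 70.
Evaluate successive powers at the divisors of 70:
7^1 ≡ 7 (mod 71)
7^2 ≡ 49 (mod 71)
7^5 ≡ 51 (mod 71)
7^7 ≡ 14 (mod 71)
7^10 ≡ 45 (mod 71)
7^14 ≡ 54 (mod 71)
7^35 ≡ 70 (mod 71)
7^70 ≡ 1 (mod 71) ✓
Hence ord(7) = 70.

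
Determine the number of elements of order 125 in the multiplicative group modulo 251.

100

φ(251) = 251 − 1 = 250 = 2 · 5^3.
In a cyclic group of order 250, there are φ(d) elements of order d for each divisor d of 250, and zero for non-divisors.
125 = 5^3 divides 250, and φ(125) = 100.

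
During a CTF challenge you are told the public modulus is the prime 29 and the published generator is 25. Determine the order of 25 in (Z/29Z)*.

By Lagrange's theorem, ord_29(25) divides φ(29) = 29 − 1 = 28 = 2^2 · 7.
Divisors of 28: 1, 2, 4, 7, 14, 28.
Evaluate successive powers at the divisors of 28:
25^1 ≡ 25 (mod 29)
25^2 ≡ 16 (mod 29)
25^4 ≡ 24 (mod 29)
25^7 ≡ 1 (mod 29) ✓
Therefore the multiplicative order of 25 modulo 29 is 7.

7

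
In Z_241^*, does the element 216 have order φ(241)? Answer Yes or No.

No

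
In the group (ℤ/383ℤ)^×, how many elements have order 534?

0

φ(383) = 383 − 1 = 382 = 2 · 191.
Since (Z/383Z)^× is cyclic of order 382, the number of elements of order d is φ(d) when d | 382 and 0 otherwise.
Here 382 is not a multiple of 534, so there are no elements of order 534.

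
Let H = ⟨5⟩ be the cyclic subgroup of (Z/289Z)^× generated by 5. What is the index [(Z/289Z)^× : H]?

1

Since 5 ∈ (Z/289Z)^×, its order divides φ(289) = φ(17^2) = 17·(17−1) = 272 = 2^4 · 17.
Divisors of 272: 1, 2, 4, 8, 16, 17, 34, 68, 136, 272.
Evaluate successive powers at the divisors of 272:
5^1 ≡ 5 (mod 289)
5^2 ≡ 25 (mod 289)
5^4 ≡ 47 (mod 289)
5^8 ≡ 186 (mod 289)
5^16 ≡ 205 (mod 289)
5^17 ≡ 158 (mod 289)
5^34 ≡ 110 (mod 289)
5^68 ≡ 251 (mod 289)
5^136 ≡ 288 (mod 289)
5^272 ≡ 1 (mod 289) ✓
So ord_289(5) = 272, hence |⟨5⟩| = 272.
Index = |(Z/289Z)^×| / |⟨5⟩| = 272 / 272 = 1.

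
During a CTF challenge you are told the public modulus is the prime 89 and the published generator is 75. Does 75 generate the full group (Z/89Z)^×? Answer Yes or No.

φ(89) = 89 − 1 = 88 = 2^3 · 11.
An element g generates (Z/89Z)^× iff g^(88/q) ≢ 1 (mod 89) for each prime q ∈ {2, 11}.
75^44 ≡ 88 (mod 89)  [q = 2: ≢ 1 ✓]
75^8 ≡ 45 (mod 89)  [q = 11: ≢ 1 ✓]
Every test exponent gives a nontrivial residue, hence 75 generates the full group.

Yes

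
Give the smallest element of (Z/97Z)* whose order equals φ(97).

φ(97) = 97 − 1 = 96 = 2^5 · 3.
g is a primitive root iff g^(96/q) ≢ 1 (mod 97) for each prime q ∈ {2, 3}.
g = 2: 2^48 ≡ 1 — hits 1, so not a primitive root.
g = 3: 3^48 ≡ 1 — hits 1, so not a primitive root.
g = 4: 4^48 ≡ 1 — hits 1, so not a primitive root.
g = 5: 5^48 ≡ 96; 5^32 ≡ 35 — none is 1, so 5 is a primitive root.
Hence the least primitive root of 97 is 5.

5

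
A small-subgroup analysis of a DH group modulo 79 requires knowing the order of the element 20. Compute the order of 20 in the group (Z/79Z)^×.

Since 20 ∈ (Z/79Z)^×, its order divides φ(79) = 79 − 1 = 78 = 2 · 3 · 13.
Divisors of 78: 1, 2, 3, 6, 13, 26, 39, 78.
Check 20^d mod 79 for each divisor in increasing order:
20^1 ≡ 20 (mod 79)
20^2 ≡ 5 (mod 79)
20^3 ≡ 21 (mod 79)
20^6 ≡ 46 (mod 79)
20^13 ≡ 55 (mod 79)
20^26 ≡ 23 (mod 79)
20^39 ≡ 1 (mod 79) ✓
So ord_79(20) = 39.

39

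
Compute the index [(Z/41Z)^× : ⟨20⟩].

By Lagrange's theorem, ord_41(20) divides φ(41) = 41 − 1 = 40 = 2^3 · 5.
Divisors of 40: 1, 2, 4, 5, 8, 10, 20, 40.
Check 20^d mod 41 for each divisor in increasing order:
20^1 ≡ 20
20^2 ≡ 31
20^4 ≡ 18
20^5 ≡ 32
20^8 ≡ 37
20^10 ≡ 40
20^20 ≡ 1
So ord_41(20) = 20, hence |⟨20⟩| = 20.
[(Z/41Z)^× : ⟨20⟩] = 40/20 = 2.

2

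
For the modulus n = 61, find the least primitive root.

2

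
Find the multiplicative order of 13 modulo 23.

11

ord(13) | φ(23) = 23 − 1 = 22 = 2 · 11.
Divisors of 22: 1, 2, 11, 22.
Evaluate successive powers at the divisors of 22:
13^1 ≡ 13 (mod 23)
13^2 ≡ 8 (mod 23)
13^11 ≡ 1 (mod 23) ✓
Therefore the multiplicative order of 13 modulo 23 is 11.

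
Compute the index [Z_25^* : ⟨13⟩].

1

Since 13 ∈ (Z/25Z)^×, its order divides φ(25) = φ(5^2) = 5·(5−1) = 20 = 2^2 · 5.
Divisors of 20: 1, 2, 4, 5, 10, 20.
Compute 13^d (mod 25) for the divisors d until we hit 1:
13^1 ≡ 13
13^2 ≡ 19
13^4 ≡ 11
13^5 ≡ 18
13^10 ≡ 24
13^20 ≡ 1
So ord_25(13) = 20, hence |⟨13⟩| = 20.
[(Z/25Z)^× : ⟨13⟩] = 20/20 = 1.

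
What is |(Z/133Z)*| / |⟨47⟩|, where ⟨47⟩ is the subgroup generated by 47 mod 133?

ord(47) | φ(133) = φ(7·19) = (7−1)·(19−1) = 6·18 = 108 = 2^2 · 3^3.
Divisors of 108: 1, 2, 3, 4, 6, 9, 12, 18, 27, 36, 54, 108.
Evaluate successive powers at the divisors of 108:
47^1 ≡ 47 (mod 133)
47^2 ≡ 81 (mod 133)
47^3 ≡ 83 (mod 133)
47^4 ≡ 44 (mod 133)
47^6 ≡ 106 (mod 133)
47^9 ≡ 20 (mod 133)
47^12 ≡ 64 (mod 133)
47^18 ≡ 1 (mod 133) ✓
So ord_133(47) = 18, hence |⟨47⟩| = 18.
[(Z/133Z)^× : ⟨47⟩] = 108/18 = 6.

6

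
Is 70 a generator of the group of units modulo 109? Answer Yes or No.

Yes

φ(109) = 109 − 1 = 108 = 2^2 · 3^3.
It suffices to check that the order of 70 is not a proper divisor of 108: compute 70^(108/q) for q ∈ {2, 3}.
70^54 ≡ 108 (mod 109)  [q = 2: ≢ 1 ✓]
70^36 ≡ 45 (mod 109)  [q = 3: ≢ 1 ✓]
Every test exponent gives a nontrivial residue, hence 70 generates the full group.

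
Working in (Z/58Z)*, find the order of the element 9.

14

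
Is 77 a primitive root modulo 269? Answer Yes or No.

φ(269) = 269 − 1 = 268 = 2^2 · 67.
It suffices to check that the order of 77 is not a proper divisor of 268: compute 77^(268/q) for q ∈ {2, 67}.
77^134 ≡ 268 (mod 269)  [q = 2: ≢ 1 ✓]
77^4 ≡ 121 (mod 269)  [q = 67: ≢ 1 ✓]
All checks pass, so 77 has order 268 and is a primitive root modulo 269.

Yes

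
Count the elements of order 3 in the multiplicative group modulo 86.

φ(86) = φ(2)·φ(43) = 1·42 = 42 = 2 · 3 · 7.
In a cyclic group of order 42, there are φ(d) elements of order d for each divisor d of 42, and zero for non-divisors.
3 | 42, and φ(3) = 3 − 1 = 2.

2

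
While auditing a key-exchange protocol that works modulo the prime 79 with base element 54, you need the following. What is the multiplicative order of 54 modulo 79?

78

Since 54 ∈ (Z/79Z)^×, its order divides φ(79) = 79 − 1 = 78 = 2 · 3 · 13.
Divisors of 78: 1, 2, 3, 6, 13, 26, 39, 78.
Compute 54^d (mod 79) for the divisors d until we hit 1:
54^1 ≡ 54
54^2 ≡ 72
54^3 ≡ 17
54^6 ≡ 52
54^13 ≡ 24
54^26 ≡ 23
54^39 ≡ 78
54^78 ≡ 1
The smallest such exponent is 78, so the order of 54 is 78.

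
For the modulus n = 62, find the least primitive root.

φ(62) = φ(2)·φ(31) = 1·30 = 30 = 2 · 3 · 5.
g is a primitive root iff g^(30/q) ≢ 1 (mod 62) for each prime q ∈ {2, 3, 5}.
g = 2: gcd(2, 62) = 2 > 1, not a unit — skip.
g = 3: 3^15 ≡ 61; 3^10 ≡ 25; 3^6 ≡ 47 — none is 1, so 3 is a primitive root.
The smallest primitive root modulo 62 is 3.

3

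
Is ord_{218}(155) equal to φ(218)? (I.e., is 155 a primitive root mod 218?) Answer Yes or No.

φ(218) = φ(2)·φ(109) = 1·108 = 108 = 2^2 · 3^3.
It suffices to check that the order of 155 is not a proper divisor of 108: compute 155^(108/q) for q ∈ {2, 3}.
155^54 ≡ 1 (mod 218)  [q = 2: ≡ 1 ✗]
155^36 ≡ 1 (mod 218)  [q = 3: ≡ 1 ✗]
Since 155^54 ≡ 1, the order of 155 divides 54 < 108, so 155 is not a primitive root.

No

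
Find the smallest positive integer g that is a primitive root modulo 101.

2

φ(101) = 101 − 1 = 100 = 2^2 · 5^2.
Test candidates g = 2, 3, … against the prime factors q ∈ {2, 5} of φ(101): g is a generator iff g^(100/q) ≢ 1 for every such q.
g = 2: 2^50 ≡ 100; 2^20 ≡ 95 — none is 1, so 2 is a primitive root.
Hence the least primitive root of 101 is 2.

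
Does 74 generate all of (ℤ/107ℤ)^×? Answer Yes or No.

φ(107) = 107 − 1 = 106 = 2 · 53.
Test 74^(106/q) mod 107 for each prime factor q of 106:
74^53 ≡ 106 (mod 107)  [q = 2: ≢ 1 ✓]
74^2 ≡ 19 (mod 107)  [q = 53: ≢ 1 ✓]
None equal 1, so ord_107(74) = 106: 74 is a primitive root.

Yes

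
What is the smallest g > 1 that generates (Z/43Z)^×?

3

φ(43) = 43 − 1 = 42 = 2 · 3 · 7.
g is a primitive root iff g^(42/q) ≢ 1 (mod 43) for each prime q ∈ {2, 3, 7}.
g = 2: 2^21 ≡ 42; 2^14 ≡ 1 — hits 1, so not a primitive root.
g = 3: 3^21 ≡ 42; 3^14 ≡ 36; 3^6 ≡ 41 — none is 1, so 3 is a primitive root.
The smallest primitive root modulo 43 is 3.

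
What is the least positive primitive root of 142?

7

φ(142) = φ(2)·φ(71) = 1·70 = 70 = 2 · 5 · 7.
g is a primitive root iff g^(70/q) ≢ 1 (mod 142) for each prime q ∈ {2, 5, 7}.
g = 2: gcd(2, 142) = 2 > 1, not a unit — skip.
g = 3: 3^35 ≡ 1 — hits 1, so not a primitive root.
g = 4: gcd(4, 142) = 2 > 1, not a unit — skip.
g = 5: 5^35 ≡ 1 — hits 1, so not a primitive root.
g = 6: gcd(6, 142) = 2 > 1, not a unit — skip.
g = 7: 7^35 ≡ 141; 7^14 ≡ 125; 7^10 ≡ 45 — none is 1, so 7 is a primitive root.
The smallest primitive root modulo 142 is 7.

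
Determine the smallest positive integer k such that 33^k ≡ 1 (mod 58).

14

ord(33) | φ(58) = φ(2)·φ(29) = 1·28 = 28 = 2^2 · 7.
Divisors of 28: 1, 2, 4, 7, 14, 28.
Evaluate successive powers at the divisors of 28:
33^1 ≡ 33 (mod 58)
33^2 ≡ 45 (mod 58)
33^4 ≡ 53 (mod 58)
33^7 ≡ 57 (mod 58)
33^14 ≡ 1 (mod 58) ✓
Therefore the multiplicative order of 33 modulo 58 is 14.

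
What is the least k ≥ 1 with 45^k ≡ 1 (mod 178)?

The order of 45 must divide φ(178) = φ(2)·φ(89) = 1·88 = 88 = 2^3 · 11.
Divisors of 88: 1, 2, 4, 8, 11, 22, 44, 88.
Compute 45^d (mod 178) for the divisors d until we hit 1:
45^1 ≡ 45
45^2 ≡ 67
45^4 ≡ 39
45^8 ≡ 97
45^11 ≡ 1
The smallest such exponent is 11, so the order of 45 is 11.

11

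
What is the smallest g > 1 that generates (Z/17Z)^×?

φ(17) = 17 − 1 = 16 = 2^4.
g is a primitive root iff g^(16/q) ≢ 1 (mod 17) for each prime q ∈ {2}.
g = 2: 2^8 ≡ 1 — hits 1, so not a primitive root.
g = 3: 3^8 ≡ 16 — none is 1, so 3 is a primitive root.
The smallest primitive root modulo 17 is 3.

3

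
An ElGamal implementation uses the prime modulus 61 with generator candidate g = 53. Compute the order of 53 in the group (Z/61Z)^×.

ord(53) | φ(61) = 61 − 1 = 60 = 2^2 · 3 · 5.
Divisors of 60: 1, 2, 3, 4, 5, 6, 10, 12, 15, 20, 30, 60.
Compute 53^d (mod 61) for the divisors d until we hit 1:
53^1 ≡ 53 (mod 61)
53^2 ≡ 3 (mod 61)
53^3 ≡ 37 (mod 61)
53^4 ≡ 9 (mod 61)
53^5 ≡ 50 (mod 61)
53^6 ≡ 27 (mod 61)
53^10 ≡ 60 (mod 61)
53^12 ≡ 58 (mod 61)
53^15 ≡ 11 (mod 61)
53^20 ≡ 1 (mod 61) ✓
So ord_61(53) = 20.

20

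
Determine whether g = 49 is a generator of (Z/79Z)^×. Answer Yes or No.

No

φ(79) = 79 − 1 = 78 = 2 · 3 · 13.
49 is a primitive root mod 79 iff 49^(φ(79)/q) ≢ 1 for every prime q | φ(79), i.e. q ∈ {2, 3, 13}.
49^39 ≡ 1 (mod 79)  [q = 2: ≡ 1 ✗]
49^26 ≡ 23 (mod 79)  [q = 3: ≢ 1 ✓]
49^6 ≡ 8 (mod 79)  [q = 13: ≢ 1 ✓]
Since 49^39 ≡ 1, the order of 49 divides 39 < 78, so 49 is not a primitive root.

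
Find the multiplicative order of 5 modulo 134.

ord(5) | φ(134) = φ(2)·φ(67) = 1·66 = 66 = 2 · 3 · 11.
Divisors of 66: 1, 2, 3, 6, 11, 22, 33, 66.
Test each divisor d:
5^1 ≡ 5 (mod 134)
5^2 ≡ 25 (mod 134)
5^3 ≡ 125 (mod 134)
5^6 ≡ 81 (mod 134)
5^11 ≡ 133 (mod 134)
5^22 ≡ 1 (mod 134) ✓
Hence ord(5) = 22.

22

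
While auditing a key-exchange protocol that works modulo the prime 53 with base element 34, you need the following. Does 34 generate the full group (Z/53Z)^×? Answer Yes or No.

φ(53) = 53 − 1 = 52 = 2^2 · 13.
34 is a primitive root mod 53 iff 34^(φ(53)/q) ≢ 1 for every prime q | φ(53), i.e. q ∈ {2, 13}.
34^26 ≡ 52 (mod 53)  [q = 2: ≢ 1 ✓]
34^4 ≡ 47 (mod 53)  [q = 13: ≢ 1 ✓]
Every test exponent gives a nontrivial residue, hence 34 generates the full group.

Yes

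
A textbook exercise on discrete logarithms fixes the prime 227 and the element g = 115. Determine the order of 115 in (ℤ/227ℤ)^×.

By Lagrange's theorem, ord_227(115) divides φ(227) = 227 − 1 = 226 = 2 · 113.
Divisors of 226: 1, 2, 113, 226.
Evaluate successive powers at the divisors of 226:
115^1 ≡ 115 (mod 227)
115^2 ≡ 59 (mod 227)
115^113 ≡ 226 (mod 227)
115^226 ≡ 1 (mod 227) ✓
Therefore the multiplicative order of 115 modulo 227 is 226.

226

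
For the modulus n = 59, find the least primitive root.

φ(59) = 59 − 1 = 58 = 2 · 29.
g is a primitive root iff g^(58/q) ≢ 1 (mod 59) for each prime q ∈ {2, 29}.
g = 2: 2^29 ≡ 58; 2^2 ≡ 4 — none is 1, so 2 is a primitive root.
So 2 is the smallest generator of (Z/59Z)^×.

2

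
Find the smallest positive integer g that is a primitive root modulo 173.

2

φ(173) = 173 − 1 = 172 = 2^2 · 43.
g is a primitive root iff g^(172/q) ≢ 1 (mod 173) for each prime q ∈ {2, 43}.
g = 2: 2^86 ≡ 172; 2^4 ≡ 16 — none is 1, so 2 is a primitive root.
So 2 is the smallest generator of (Z/173Z)^×.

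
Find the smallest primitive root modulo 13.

2

φ(13) = 13 − 1 = 12 = 2^2 · 3.
Test candidates g = 2, 3, … against the prime factors q ∈ {2, 3} of φ(13): g is a generator iff g^(12/q) ≢ 1 for every such q.
g = 2: 2^6 ≡ 12; 2^4 ≡ 3 — none is 1, so 2 is a primitive root.
Hence the least primitive root of 13 is 2.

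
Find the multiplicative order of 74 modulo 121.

110

ord(74) | φ(121) = φ(11^2) = 11·(11−1) = 110 = 2 · 5 · 11.
Divisors of 110: 1, 2, 5, 10, 11, 22, 55, 110.
Check 74^d mod 121 for each divisor in increasing order:
74^1 ≡ 74 (mod 121)
74^2 ≡ 31 (mod 121)
74^5 ≡ 87 (mod 121)
74^10 ≡ 67 (mod 121)
74^11 ≡ 118 (mod 121)
74^22 ≡ 9 (mod 121)
74^55 ≡ 120 (mod 121)
74^110 ≡ 1 (mod 121) ✓
Therefore the multiplicative order of 74 modulo 121 is 110.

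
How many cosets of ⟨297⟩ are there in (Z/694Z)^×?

2

By Lagrange's theorem, ord_694(297) divides φ(694) = φ(2)·φ(347) = 1·346 = 346 = 2 · 173.
Divisors of 346: 1, 2, 173, 346.
Compute 297^d (mod 694) for the divisors d until we hit 1:
297^1 ≡ 297 (mod 694)
297^2 ≡ 71 (mod 694)
297^173 ≡ 1 (mod 694) ✓
Thus |⟨297⟩| = ord(297) = 173.
Index = |(Z/694Z)^×| / |⟨297⟩| = 346 / 173 = 2.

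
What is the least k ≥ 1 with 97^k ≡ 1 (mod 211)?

70

By Lagrange's theorem, ord_211(97) divides φ(211) = 211 − 1 = 210 = 2 · 3 · 5 · 7.
Divisors of 210: 1, 2, 3, 5, 6, 7, 10, 14, 15, 21, 30, 35, 42, 70, 105, 210.
Check 97^d mod 211 for each divisor in increasing order:
97^1 ≡ 97
97^2 ≡ 125
97^3 ≡ 98
97^5 ≡ 12
97^6 ≡ 109
97^7 ≡ 23
97^10 ≡ 144
97^14 ≡ 107
97^15 ≡ 40
97^21 ≡ 140
97^30 ≡ 123
97^35 ≡ 210
97^42 ≡ 188
97^70 ≡ 1
Hence ord(97) = 70.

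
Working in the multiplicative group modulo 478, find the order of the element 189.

By Lagrange's theorem, ord_478(189) divides φ(478) = φ(2)·φ(239) = 1·238 = 238 = 2 · 7 · 17.
Divisors of 238: 1, 2, 7, 14, 17, 34, 119, 238.
Compute 189^d (mod 478) for the divisors d until we hit 1:
189^1 ≡ 189 (mod 478)
189^2 ≡ 349 (mod 478)
189^7 ≡ 267 (mod 478)
189^14 ≡ 67 (mod 478)
189^17 ≡ 277 (mod 478)
189^34 ≡ 249 (mod 478)
189^119 ≡ 477 (mod 478)
189^238 ≡ 1 (mod 478) ✓
Hence ord(189) = 238.

238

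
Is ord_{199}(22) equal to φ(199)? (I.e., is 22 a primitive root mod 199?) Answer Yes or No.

φ(199) = 199 − 1 = 198 = 2 · 3^2 · 11.
An element g generates (Z/199Z)^× iff g^(198/q) ≢ 1 (mod 199) for each prime q ∈ {2, 3, 11}.
22^99 ≡ 198 (mod 199)  [q = 2: ≢ 1 ✓]
22^66 ≡ 106 (mod 199)  [q = 3: ≢ 1 ✓]
22^18 ≡ 114 (mod 199)  [q = 11: ≢ 1 ✓]
All checks pass, so 22 has order 198 and is a primitive root modulo 199.

Yes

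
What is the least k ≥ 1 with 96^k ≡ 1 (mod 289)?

272

By Lagrange's theorem, ord_289(96) divides φ(289) = φ(17^2) = 17·(17−1) = 272 = 2^4 · 17.
Divisors of 272: 1, 2, 4, 8, 16, 17, 34, 68, 136, 272.
Compute 96^d (mod 289) for the divisors d until we hit 1:
96^1 ≡ 96 (mod 289)
96^2 ≡ 257 (mod 289)
96^4 ≡ 157 (mod 289)
96^8 ≡ 84 (mod 289)
96^16 ≡ 120 (mod 289)
96^17 ≡ 249 (mod 289)
96^34 ≡ 155 (mod 289)
96^68 ≡ 38 (mod 289)
96^136 ≡ 288 (mod 289)
96^272 ≡ 1 (mod 289) ✓
Hence ord(96) = 272.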